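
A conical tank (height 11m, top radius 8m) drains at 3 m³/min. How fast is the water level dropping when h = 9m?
121/(1728π) ≈ 0.02229 m/min

r/h = 8/11, so r = (8/11)h
V = (1/3)πr²h = (1/3)π((8/11)h)²h = (64/363)πh³
dV/dh = (64/121)πh²
dh/dt = (dV/dt)/(dV/dh) = -3/((64/121)π·9²) = -121/(1728π) m/min
The level is dropping at 121/(1728π) ≈ 0.02229 m/min.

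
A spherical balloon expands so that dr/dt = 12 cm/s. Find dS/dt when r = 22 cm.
2112π cm²/s

S = 4πr²
dS/dt = dS/dr · dr/dt = 8πr · 12
At r = 22: dS/dt = 2112π cm²/s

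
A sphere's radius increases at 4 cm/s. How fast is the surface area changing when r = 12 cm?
384π cm²/s

S = 4πr²
dS/dt = dS/dr · dr/dt = 8πr · 4
At r = 12: dS/dt = 384π cm²/s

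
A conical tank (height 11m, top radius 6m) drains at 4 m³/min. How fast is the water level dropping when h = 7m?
121/(441π) ≈ 0.08734 m/min

r/h = 6/11, so r = (6/11)h
V = (1/3)πr²h = (1/3)π((6/11)h)²h = (12/121)πh³
dV/dh = (36/121)πh²
dh/dt = (dV/dt)/(dV/dh) = -4/((36/121)π·7²) = -121/(441π) m/min
The level is dropping at 121/(441π) ≈ 0.08734 m/min.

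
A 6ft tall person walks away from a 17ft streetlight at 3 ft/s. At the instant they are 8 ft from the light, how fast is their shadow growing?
18/11 ft/s

By similar triangles: 17/(x+s) = 6/s
Solving: s = 6x/11
ds/dt = 6/11 · dx/dt = 6/11 · 3 = 18/11 ft/s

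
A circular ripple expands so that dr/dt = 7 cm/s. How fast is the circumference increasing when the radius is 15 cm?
14π cm/s

C = 2πr
dC/dt = 2π · dr/dt = 2π · 7 = 14π cm/s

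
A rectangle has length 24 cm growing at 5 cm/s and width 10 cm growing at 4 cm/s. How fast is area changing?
146 cm²/s

A = lw
dA/dt = w·dl/dt + l·dw/dt = 10·5 + 24·4 = 146 cm²/s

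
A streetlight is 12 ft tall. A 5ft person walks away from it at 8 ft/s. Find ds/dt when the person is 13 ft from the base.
40/7 ft/s

By similar triangles: 12/(x+s) = 5/s
Solving: s = 5x/7
ds/dt = 5/7 · dx/dt = 5/7 · 8 = 40/7 ft/s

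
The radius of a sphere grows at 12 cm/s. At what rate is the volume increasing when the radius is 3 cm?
432π cm³/s

V = (4/3)πr³
dV/dt = dV/dr · dr/dt = 4πr² · 12
At r = 3: dV/dt = 432π cm³/s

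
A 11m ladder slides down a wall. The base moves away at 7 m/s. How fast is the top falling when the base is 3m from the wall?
3√7/4 ≈ 1.984 m/s

x² + y² = 11²
2x·dx/dt + 2y·dy/dt = 0
dy/dt = -x/y · dx/dt = -3/(4√7) · 7 = -3√7/4 m/s
The top is descending at 3√7/4 ≈ 1.984 m/s.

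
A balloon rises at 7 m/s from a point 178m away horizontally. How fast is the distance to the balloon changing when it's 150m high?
525√13546/13546 ≈ 4.511 m/s

z² = 178² + y²
z = √(178² + 150²) = 2√13546
dz/dt = y/z · dy/dt = 150/(2√13546) · 7 = 525√13546/13546 ≈ 4.511 m/s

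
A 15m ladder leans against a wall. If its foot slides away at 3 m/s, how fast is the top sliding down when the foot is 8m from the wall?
24√161/161 ≈ 1.891 m/s

x² + y² = 15²
2x·dx/dt + 2y·dy/dt = 0
dy/dt = -x/y · dx/dt = -8/√161 · 3 = -24√161/161 m/s
The top is descending at 24√161/161 ≈ 1.891 m/s.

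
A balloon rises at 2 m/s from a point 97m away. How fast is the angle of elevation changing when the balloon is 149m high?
0.006137 rad/s

tan(θ) = y/97
sec²(θ) · dθ/dt = (1/97) · dy/dt
dθ/dt = cos²(θ)/97 · 2 = 97/(97² + 149²) · 2
dθ/dt = 0.006137 rad/s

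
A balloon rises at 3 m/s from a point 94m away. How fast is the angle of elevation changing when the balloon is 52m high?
0.024437 rad/s

tan(θ) = y/94
sec²(θ) · dθ/dt = (1/94) · dy/dt
dθ/dt = cos²(θ)/94 · 3 = 94/(94² + 52²) · 3
dθ/dt = 0.024437 rad/s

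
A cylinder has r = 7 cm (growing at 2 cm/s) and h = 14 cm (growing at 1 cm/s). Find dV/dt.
441π cm³/s

V = πr²h
dV/dt = 2πrh·dr/dt + πr²·dh/dt
= 2π(7)(14)(2) + π(7)²(1)
= 441π cm³/s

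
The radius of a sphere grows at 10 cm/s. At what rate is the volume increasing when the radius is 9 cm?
3240π cm³/s

V = (4/3)πr³
dV/dt = dV/dr · dr/dt = 4πr² · 10
At r = 9: dV/dt = 3240π cm³/s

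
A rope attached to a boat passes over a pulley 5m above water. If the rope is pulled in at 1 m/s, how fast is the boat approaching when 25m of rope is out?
5√6/12 ≈ 1.021 m/s

rope² = x² + 5²
x = √(25² - 5²) = 10√6
dx/dt = (rope/x) · d(rope)/dt = (25/(10√6)) · (-1) = -5√6/12 m/s
The boat approaches at 5√6/12 ≈ 1.021 m/s.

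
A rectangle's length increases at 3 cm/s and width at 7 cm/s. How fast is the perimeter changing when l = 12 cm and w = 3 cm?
20 cm/s

P = 2(l + w)
dP/dt = 2(dl/dt + dw/dt) = 2(3 + 7) = 20 cm/s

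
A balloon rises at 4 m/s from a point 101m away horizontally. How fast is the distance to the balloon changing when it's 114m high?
456√23197/23197 ≈ 2.994 m/s

z² = 101² + y²
z = √(101² + 114²) = √23197
dz/dt = y/z · dy/dt = 114/√23197 · 4 = 456√23197/23197 ≈ 2.994 m/s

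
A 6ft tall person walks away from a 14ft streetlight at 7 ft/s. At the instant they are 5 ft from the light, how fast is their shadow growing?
21/4 ft/s

By similar triangles: 14/(x+s) = 6/s
Solving: s = 6x/8
ds/dt = 6/8 · dx/dt = 3/4 · 7 = 21/4 ft/s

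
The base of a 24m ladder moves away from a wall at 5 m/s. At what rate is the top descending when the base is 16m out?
2√5 ≈ 4.472 m/s

x² + y² = 24²
2x·dx/dt + 2y·dy/dt = 0
dy/dt = -x/y · dx/dt = -16/(8√5) · 5 = -2√5 m/s
The top is descending at 2√5 ≈ 4.472 m/s.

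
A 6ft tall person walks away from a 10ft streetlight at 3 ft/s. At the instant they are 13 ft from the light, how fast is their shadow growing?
9/2 ft/s

By similar triangles: 10/(x+s) = 6/s
Solving: s = 6x/4
ds/dt = 6/4 · dx/dt = 3/2 · 3 = 9/2 ft/s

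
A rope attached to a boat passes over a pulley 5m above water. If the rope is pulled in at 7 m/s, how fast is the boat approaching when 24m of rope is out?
168√551/551 ≈ 7.157 m/s

rope² = x² + 5²
x = √(24² - 5²) = √551
dx/dt = (rope/x) · d(rope)/dt = (24/√551) · (-7) = -168√551/551 m/s
The boat approaches at 168√551/551 ≈ 7.157 m/s.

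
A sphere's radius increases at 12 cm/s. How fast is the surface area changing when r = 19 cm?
1824π cm²/s

S = 4πr²
dS/dt = dS/dr · dr/dt = 8πr · 12
At r = 19: dS/dt = 1824π cm²/s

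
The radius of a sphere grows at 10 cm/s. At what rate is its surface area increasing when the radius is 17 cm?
1360π cm²/s

S = 4πr²
dS/dt = dS/dr · dr/dt = 8πr · 10
At r = 17: dS/dt = 1360π cm²/s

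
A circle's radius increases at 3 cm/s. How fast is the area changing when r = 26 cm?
156π cm²/s

A = πr²
dA/dt = 2πr · dr/dt = 2π(26)(3) = 156π cm²/s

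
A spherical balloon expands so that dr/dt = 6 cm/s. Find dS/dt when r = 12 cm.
576π cm²/s

S = 4πr²
dS/dt = dS/dr · dr/dt = 8πr · 6
At r = 12: dS/dt = 576π cm²/s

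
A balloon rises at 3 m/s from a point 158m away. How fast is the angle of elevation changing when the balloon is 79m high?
0.01519 rad/s

tan(θ) = y/158
sec²(θ) · dθ/dt = (1/158) · dy/dt
dθ/dt = cos²(θ)/158 · 3 = 158/(158² + 79²) · 3
dθ/dt = 0.01519 rad/s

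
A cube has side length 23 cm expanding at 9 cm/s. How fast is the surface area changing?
2484 cm²/s

A = 6s²
dA/dt = 12s · ds/dt = 12·23·9 = 2484 cm²/s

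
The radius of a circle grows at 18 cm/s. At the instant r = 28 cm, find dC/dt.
36π cm/s

C = 2πr
dC/dt = 2π · dr/dt = 2π · 18 = 36π cm/s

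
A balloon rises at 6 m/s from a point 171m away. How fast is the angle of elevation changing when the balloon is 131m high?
0.022111 rad/s

tan(θ) = y/171
sec²(θ) · dθ/dt = (1/171) · dy/dt
dθ/dt = cos²(θ)/171 · 6 = 171/(171² + 131²) · 6
dθ/dt = 0.022111 rad/s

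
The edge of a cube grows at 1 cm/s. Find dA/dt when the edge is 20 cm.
240 cm²/s

A = 6s²
dA/dt = 12s · ds/dt = 12·20·1 = 240 cm²/s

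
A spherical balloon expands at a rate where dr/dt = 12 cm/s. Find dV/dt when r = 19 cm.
17328π cm³/s

V = (4/3)πr³
dV/dt = dV/dr · dr/dt = 4πr² · 12
At r = 19: dV/dt = 17328π cm³/s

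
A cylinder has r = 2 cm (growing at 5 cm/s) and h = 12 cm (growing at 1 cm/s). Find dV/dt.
244π cm³/s

V = πr²h
dV/dt = 2πrh·dr/dt + πr²·dh/dt
= 2π(2)(12)(5) + π(2)²(1)
= 244π cm³/s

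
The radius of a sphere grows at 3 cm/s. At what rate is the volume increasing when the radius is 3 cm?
108π cm³/s

V = (4/3)πr³
dV/dt = dV/dr · dr/dt = 4πr² · 3
At r = 3: dV/dt = 108π cm³/s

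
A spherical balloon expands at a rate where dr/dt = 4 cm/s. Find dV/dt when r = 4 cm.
256π cm³/s

V = (4/3)πr³
dV/dt = dV/dr · dr/dt = 4πr² · 4
At r = 4: dV/dt = 256π cm³/s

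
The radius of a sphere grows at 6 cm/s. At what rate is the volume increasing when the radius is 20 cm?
9600π cm³/s

V = (4/3)πr³
dV/dt = dV/dr · dr/dt = 4πr² · 6
At r = 20: dV/dt = 9600π cm³/s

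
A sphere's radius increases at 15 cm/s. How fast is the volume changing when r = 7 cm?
2940π cm³/s

V = (4/3)πr³
dV/dt = dV/dr · dr/dt = 4πr² · 15
At r = 7: dV/dt = 2940π cm³/s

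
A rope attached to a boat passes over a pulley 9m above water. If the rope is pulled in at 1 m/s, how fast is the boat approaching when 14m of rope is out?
14√115/115 ≈ 1.306 m/s

rope² = x² + 9²
x = √(14² - 9²) = √115
dx/dt = (rope/x) · d(rope)/dt = (14/√115) · (-1) = -14√115/115 m/s
The boat approaches at 14√115/115 ≈ 1.306 m/s.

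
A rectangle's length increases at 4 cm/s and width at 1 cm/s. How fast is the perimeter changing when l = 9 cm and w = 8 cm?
10 cm/s

P = 2(l + w)
dP/dt = 2(dl/dt + dw/dt) = 2(4 + 1) = 10 cm/s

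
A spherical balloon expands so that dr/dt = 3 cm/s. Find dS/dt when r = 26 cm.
624π cm²/s

S = 4πr²
dS/dt = dS/dr · dr/dt = 8πr · 3
At r = 26: dS/dt = 624π cm²/s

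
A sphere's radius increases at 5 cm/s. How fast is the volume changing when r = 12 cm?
2880π cm³/s

V = (4/3)πr³
dV/dt = dV/dr · dr/dt = 4πr² · 5
At r = 12: dV/dt = 2880π cm³/s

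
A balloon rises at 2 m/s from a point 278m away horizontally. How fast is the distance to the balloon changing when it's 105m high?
210√88309/88309 ≈ 0.7067 m/s

z² = 278² + y²
z = √(278² + 105²) = √88309
dz/dt = y/z · dy/dt = 105/√88309 · 2 = 210√88309/88309 ≈ 0.7067 m/s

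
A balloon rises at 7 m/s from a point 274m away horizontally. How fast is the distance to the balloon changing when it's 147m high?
1029√96685/96685 ≈ 3.309 m/s

z² = 274² + y²
z = √(274² + 147²) = √96685
dz/dt = y/z · dy/dt = 147/√96685 · 7 = 1029√96685/96685 ≈ 3.309 m/s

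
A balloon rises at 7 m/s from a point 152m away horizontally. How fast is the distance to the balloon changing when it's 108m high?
189√2173/2173 ≈ 4.054 m/s

z² = 152² + y²
z = √(152² + 108²) = 4√2173
dz/dt = y/z · dy/dt = 108/(4√2173) · 7 = 189√2173/2173 ≈ 4.054 m/s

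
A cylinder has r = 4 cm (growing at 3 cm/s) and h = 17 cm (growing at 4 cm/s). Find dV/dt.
472π cm³/s

V = πr²h
dV/dt = 2πrh·dr/dt + πr²·dh/dt
= 2π(4)(17)(3) + π(4)²(4)
= 472π cm³/s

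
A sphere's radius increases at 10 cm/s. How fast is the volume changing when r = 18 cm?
12960π cm³/s

V = (4/3)πr³
dV/dt = dV/dr · dr/dt = 4πr² · 10
At r = 18: dV/dt = 12960π cm³/s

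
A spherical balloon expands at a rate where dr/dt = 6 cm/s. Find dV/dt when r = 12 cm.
3456π cm³/s

V = (4/3)πr³
dV/dt = dV/dr · dr/dt = 4πr² · 6
At r = 12: dV/dt = 3456π cm³/s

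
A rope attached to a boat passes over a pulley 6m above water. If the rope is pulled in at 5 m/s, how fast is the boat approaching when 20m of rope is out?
50√91/91 ≈ 5.241 m/s

rope² = x² + 6²
x = √(20² - 6²) = 2√91
dx/dt = (rope/x) · d(rope)/dt = (20/(2√91)) · (-5) = -50√91/91 m/s
The boat approaches at 50√91/91 ≈ 5.241 m/s.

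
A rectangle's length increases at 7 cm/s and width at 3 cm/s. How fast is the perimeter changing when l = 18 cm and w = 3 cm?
20 cm/s

P = 2(l + w)
dP/dt = 2(dl/dt + dw/dt) = 2(7 + 3) = 20 cm/s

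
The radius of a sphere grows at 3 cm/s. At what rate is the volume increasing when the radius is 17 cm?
3468π cm³/s

V = (4/3)πr³
dV/dt = dV/dr · dr/dt = 4πr² · 3
At r = 17: dV/dt = 3468π cm³/s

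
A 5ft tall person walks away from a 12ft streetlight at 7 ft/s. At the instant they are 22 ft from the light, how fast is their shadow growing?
5 ft/s

By similar triangles: 12/(x+s) = 5/s
Solving: s = 5x/7
ds/dt = 5/7 · dx/dt = 5/7 · 7 = 5 ft/s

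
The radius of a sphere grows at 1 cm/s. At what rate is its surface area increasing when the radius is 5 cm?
40π cm²/s

S = 4πr²
dS/dt = dS/dr · dr/dt = 8πr · 1
At r = 5: dS/dt = 40π cm²/s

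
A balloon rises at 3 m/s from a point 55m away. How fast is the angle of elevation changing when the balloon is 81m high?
0.017213 rad/s

tan(θ) = y/55
sec²(θ) · dθ/dt = (1/55) · dy/dt
dθ/dt = cos²(θ)/55 · 3 = 55/(55² + 81²) · 3
dθ/dt = 0.017213 rad/s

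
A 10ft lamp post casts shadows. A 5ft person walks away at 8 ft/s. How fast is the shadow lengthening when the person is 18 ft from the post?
8 ft/s

By similar triangles: 10/(x+s) = 5/s
Solving: s = 5x/5
ds/dt = 5/5 · dx/dt = 1 · 8 = 8 ft/s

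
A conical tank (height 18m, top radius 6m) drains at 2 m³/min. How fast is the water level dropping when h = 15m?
2/(25π) ≈ 0.02546 m/min

r/h = 6/18, so r = (1/3)h
V = (1/3)πr²h = (1/3)π((1/3)h)²h = (1/27)πh³
dV/dh = (1/9)πh²
dh/dt = (dV/dt)/(dV/dh) = -2/((1/9)π·15²) = -2/(25π) m/min
The level is dropping at 2/(25π) ≈ 0.02546 m/min.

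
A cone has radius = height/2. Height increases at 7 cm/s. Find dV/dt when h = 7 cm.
343π/4 cm³/s

V = (1/3)π(h/2)²h = πh³/12
dV/dt = πh²/4 · 7
At h = 7: dV/dt = 343π/4 cm³/s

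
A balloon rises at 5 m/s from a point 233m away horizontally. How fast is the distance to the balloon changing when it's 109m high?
109√66170/13234 ≈ 2.119 m/s

z² = 233² + y²
z = √(233² + 109²) = √66170
dz/dt = y/z · dy/dt = 109/√66170 · 5 = 109√66170/13234 ≈ 2.119 m/s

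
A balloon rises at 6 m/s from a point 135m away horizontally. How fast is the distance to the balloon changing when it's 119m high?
357√32386/16193 ≈ 3.968 m/s

z² = 135² + y²
z = √(135² + 119²) = √32386
dz/dt = y/z · dy/dt = 119/√32386 · 6 = 357√32386/16193 ≈ 3.968 m/s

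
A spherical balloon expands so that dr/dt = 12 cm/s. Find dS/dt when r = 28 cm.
2688π cm²/s

S = 4πr²
dS/dt = dS/dr · dr/dt = 8πr · 12
At r = 28: dS/dt = 2688π cm²/s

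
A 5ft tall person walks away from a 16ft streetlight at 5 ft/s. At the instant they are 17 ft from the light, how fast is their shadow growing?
25/11 ft/s

By similar triangles: 16/(x+s) = 5/s
Solving: s = 5x/11
ds/dt = 5/11 · dx/dt = 5/11 · 5 = 25/11 ft/s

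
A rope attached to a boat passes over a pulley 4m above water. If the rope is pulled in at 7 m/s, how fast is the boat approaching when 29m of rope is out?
203√33/165 ≈ 7.068 m/s

rope² = x² + 4²
x = √(29² - 4²) = 5√33
dx/dt = (rope/x) · d(rope)/dt = (29/(5√33)) · (-7) = -203√33/165 m/s
The boat approaches at 203√33/165 ≈ 7.068 m/s.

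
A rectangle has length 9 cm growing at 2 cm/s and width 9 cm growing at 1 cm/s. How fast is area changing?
27 cm²/s

A = lw
dA/dt = w·dl/dt + l·dw/dt = 9·2 + 9·1 = 27 cm²/s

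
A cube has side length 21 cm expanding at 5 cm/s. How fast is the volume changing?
6615 cm³/s

V = s³
dV/dt = 3s² · ds/dt = 3·21²·5 = 6615 cm³/s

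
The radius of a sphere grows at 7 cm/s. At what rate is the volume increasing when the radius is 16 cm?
7168π cm³/s

V = (4/3)πr³
dV/dt = dV/dr · dr/dt = 4πr² · 7
At r = 16: dV/dt = 7168π cm³/s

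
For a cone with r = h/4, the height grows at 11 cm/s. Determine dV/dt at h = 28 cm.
539π cm³/s

V = (1/3)π(h/4)²h = πh³/48
dV/dt = πh²/16 · 11
At h = 28: dV/dt = 539π cm³/s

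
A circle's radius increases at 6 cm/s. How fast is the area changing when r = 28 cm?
336π cm²/s

A = πr²
dA/dt = 2πr · dr/dt = 2π(28)(6) = 336π cm²/s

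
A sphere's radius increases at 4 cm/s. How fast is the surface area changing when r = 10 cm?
320π cm²/s

S = 4πr²
dS/dt = dS/dr · dr/dt = 8πr · 4
At r = 10: dS/dt = 320π cm²/s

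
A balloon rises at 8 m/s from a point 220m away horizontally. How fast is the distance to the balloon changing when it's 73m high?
584√53729/53729 ≈ 2.519 m/s

z² = 220² + y²
z = √(220² + 73²) = √53729
dz/dt = y/z · dy/dt = 73/√53729 · 8 = 584√53729/53729 ≈ 2.519 m/s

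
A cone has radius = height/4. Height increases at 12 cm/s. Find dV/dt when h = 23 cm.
1587π/4 cm³/s

V = (1/3)π(h/4)²h = πh³/48
dV/dt = πh²/16 · 12
At h = 23: dV/dt = 1587π/4 cm³/s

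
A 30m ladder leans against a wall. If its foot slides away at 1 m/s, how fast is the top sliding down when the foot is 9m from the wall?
3√91/91 ≈ 0.3145 m/s

x² + y² = 30²
2x·dx/dt + 2y·dy/dt = 0
dy/dt = -x/y · dx/dt = -9/(3√91) · 1 = -3√91/91 m/s
The top is descending at 3√91/91 ≈ 0.3145 m/s.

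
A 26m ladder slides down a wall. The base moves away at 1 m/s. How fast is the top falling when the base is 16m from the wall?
8√105/105 ≈ 0.7807 m/s

x² + y² = 26²
2x·dx/dt + 2y·dy/dt = 0
dy/dt = -x/y · dx/dt = -16/(2√105) · 1 = -8√105/105 m/s
The top is descending at 8√105/105 ≈ 0.7807 m/s.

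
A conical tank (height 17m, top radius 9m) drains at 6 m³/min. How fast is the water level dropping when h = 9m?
578/(2187π) ≈ 0.08413 m/min

r/h = 9/17, so r = (9/17)h
V = (1/3)πr²h = (1/3)π((9/17)h)²h = (27/289)πh³
dV/dh = (81/289)πh²
dh/dt = (dV/dt)/(dV/dh) = -6/((81/289)π·9²) = -578/(2187π) m/min
The level is dropping at 578/(2187π) ≈ 0.08413 m/min.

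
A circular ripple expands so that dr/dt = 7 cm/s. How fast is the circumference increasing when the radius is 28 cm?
14π cm/s

C = 2πr
dC/dt = 2π · dr/dt = 2π · 7 = 14π cm/s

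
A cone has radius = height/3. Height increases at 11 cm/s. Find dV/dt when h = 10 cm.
1100π/9 cm³/s

V = (1/3)π(h/3)²h = πh³/27
dV/dt = πh²/9 · 11
At h = 10: dV/dt = 1100π/9 cm³/s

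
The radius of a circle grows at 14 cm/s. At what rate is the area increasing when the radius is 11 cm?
308π cm²/s

A = πr²
dA/dt = 2πr · dr/dt = 2π(11)(14) = 308π cm²/s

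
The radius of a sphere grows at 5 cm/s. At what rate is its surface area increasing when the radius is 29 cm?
1160π cm²/s

S = 4πr²
dS/dt = dS/dr · dr/dt = 8πr · 5
At r = 29: dS/dt = 1160π cm²/s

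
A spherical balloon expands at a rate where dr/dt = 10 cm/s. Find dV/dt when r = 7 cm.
1960π cm³/s

V = (4/3)πr³
dV/dt = dV/dr · dr/dt = 4πr² · 10
At r = 7: dV/dt = 1960π cm³/s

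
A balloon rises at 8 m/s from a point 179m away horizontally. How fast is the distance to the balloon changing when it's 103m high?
412√1706/4265 ≈ 3.99 m/s

z² = 179² + y²
z = √(179² + 103²) = 5√1706
dz/dt = y/z · dy/dt = 103/(5√1706) · 8 = 412√1706/4265 ≈ 3.99 m/s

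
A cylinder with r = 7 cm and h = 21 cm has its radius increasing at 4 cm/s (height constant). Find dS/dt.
280π cm²/s

S = 2πrh + 2πr² (lateral + bases)
dS/dt = (2πh + 4πr)·dr/dt = (2π·21 + 4π·7)·4
= 280π cm²/s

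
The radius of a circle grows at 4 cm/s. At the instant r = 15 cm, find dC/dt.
8π cm/s

C = 2πr
dC/dt = 2π · dr/dt = 2π · 4 = 8π cm/s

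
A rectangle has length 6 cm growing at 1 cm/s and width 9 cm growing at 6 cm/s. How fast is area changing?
45 cm²/s

A = lw
dA/dt = w·dl/dt + l·dw/dt = 9·1 + 6·6 = 45 cm²/s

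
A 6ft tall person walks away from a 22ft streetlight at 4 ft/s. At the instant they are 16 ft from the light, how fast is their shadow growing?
3/2 ft/s

By similar triangles: 22/(x+s) = 6/s
Solving: s = 6x/16
ds/dt = 6/16 · dx/dt = 3/8 · 4 = 3/2 ft/s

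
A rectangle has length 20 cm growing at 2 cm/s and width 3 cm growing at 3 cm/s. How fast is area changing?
66 cm²/s

A = lw
dA/dt = w·dl/dt + l·dw/dt = 3·2 + 20·3 = 66 cm²/s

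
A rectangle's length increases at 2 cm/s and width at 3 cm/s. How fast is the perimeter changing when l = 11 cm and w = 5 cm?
10 cm/s

P = 2(l + w)
dP/dt = 2(dl/dt + dw/dt) = 2(2 + 3) = 10 cm/s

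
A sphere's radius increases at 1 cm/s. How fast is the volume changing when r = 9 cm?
324π cm³/s

V = (4/3)πr³
dV/dt = dV/dr · dr/dt = 4πr² · 1
At r = 9: dV/dt = 324π cm³/s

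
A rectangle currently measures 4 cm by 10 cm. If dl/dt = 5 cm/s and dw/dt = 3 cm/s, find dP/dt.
16 cm/s

P = 2(l + w)
dP/dt = 2(dl/dt + dw/dt) = 2(5 + 3) = 16 cm/s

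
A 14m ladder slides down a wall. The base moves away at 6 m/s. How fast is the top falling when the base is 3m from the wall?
18√187/187 ≈ 1.316 m/s

x² + y² = 14²
2x·dx/dt + 2y·dy/dt = 0
dy/dt = -x/y · dx/dt = -3/√187 · 6 = -18√187/187 m/s
The top is descending at 18√187/187 ≈ 1.316 m/s.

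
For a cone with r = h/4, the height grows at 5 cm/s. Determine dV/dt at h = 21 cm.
2205π/16 cm³/s

V = (1/3)π(h/4)²h = πh³/48
dV/dt = πh²/16 · 5
At h = 21: dV/dt = 2205π/16 cm³/s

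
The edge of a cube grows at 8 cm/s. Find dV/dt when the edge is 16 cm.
6144 cm³/s

V = s³
dV/dt = 3s² · ds/dt = 3·16²·8 = 6144 cm³/s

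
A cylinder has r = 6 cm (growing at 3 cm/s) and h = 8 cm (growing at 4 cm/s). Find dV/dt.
432π cm³/s

V = πr²h
dV/dt = 2πrh·dr/dt + πr²·dh/dt
= 2π(6)(8)(3) + π(6)²(4)
= 432π cm³/s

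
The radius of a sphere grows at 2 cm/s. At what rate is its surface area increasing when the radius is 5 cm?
80π cm²/s

S = 4πr²
dS/dt = dS/dr · dr/dt = 8πr · 2
At r = 5: dS/dt = 80π cm²/s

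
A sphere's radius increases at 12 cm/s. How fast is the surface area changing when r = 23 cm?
2208π cm²/s

S = 4πr²
dS/dt = dS/dr · dr/dt = 8πr · 12
At r = 23: dS/dt = 2208π cm²/s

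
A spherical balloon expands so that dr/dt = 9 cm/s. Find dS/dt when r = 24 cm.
1728π cm²/s

S = 4πr²
dS/dt = dS/dr · dr/dt = 8πr · 9
At r = 24: dS/dt = 1728π cm²/s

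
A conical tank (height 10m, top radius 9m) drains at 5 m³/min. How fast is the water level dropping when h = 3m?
500/(729π) ≈ 0.2183 m/min

r/h = 9/10, so r = (9/10)h
V = (1/3)πr²h = (1/3)π((9/10)h)²h = (27/100)πh³
dV/dh = (81/100)πh²
dh/dt = (dV/dt)/(dV/dh) = -5/((81/100)π·3²) = -500/(729π) m/min
The level is dropping at 500/(729π) ≈ 0.2183 m/min.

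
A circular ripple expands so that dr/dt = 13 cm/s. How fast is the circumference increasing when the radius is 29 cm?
26π cm/s

C = 2πr
dC/dt = 2π · dr/dt = 2π · 13 = 26π cm/s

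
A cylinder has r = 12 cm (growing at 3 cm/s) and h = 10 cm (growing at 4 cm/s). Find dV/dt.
1296π cm³/s

V = πr²h
dV/dt = 2πrh·dr/dt + πr²·dh/dt
= 2π(12)(10)(3) + π(12)²(4)
= 1296π cm³/s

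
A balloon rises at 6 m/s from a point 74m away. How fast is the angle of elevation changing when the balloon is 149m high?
0.016042 rad/s

tan(θ) = y/74
sec²(θ) · dθ/dt = (1/74) · dy/dt
dθ/dt = cos²(θ)/74 · 6 = 74/(74² + 149²) · 6
dθ/dt = 0.016042 rad/s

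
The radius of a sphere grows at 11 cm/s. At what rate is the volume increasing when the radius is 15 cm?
9900π cm³/s

V = (4/3)πr³
dV/dt = dV/dr · dr/dt = 4πr² · 11
At r = 15: dV/dt = 9900π cm³/s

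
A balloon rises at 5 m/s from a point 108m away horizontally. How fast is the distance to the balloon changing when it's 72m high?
10√13/13 ≈ 2.774 m/s

z² = 108² + y²
z = √(108² + 72²) = 36√13
dz/dt = y/z · dy/dt = 72/(36√13) · 5 = 10√13/13 ≈ 2.774 m/s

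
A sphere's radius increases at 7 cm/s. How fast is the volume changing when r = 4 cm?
448π cm³/s

V = (4/3)πr³
dV/dt = dV/dr · dr/dt = 4πr² · 7
At r = 4: dV/dt = 448π cm³/s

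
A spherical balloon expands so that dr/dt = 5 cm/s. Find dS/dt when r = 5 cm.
200π cm²/s

S = 4πr²
dS/dt = dS/dr · dr/dt = 8πr · 5
At r = 5: dS/dt = 200π cm²/s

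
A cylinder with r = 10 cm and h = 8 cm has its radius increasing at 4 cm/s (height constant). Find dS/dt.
224π cm²/s

S = 2πrh + 2πr² (lateral + bases)
dS/dt = (2πh + 4πr)·dr/dt = (2π·8 + 4π·10)·4
= 224π cm²/s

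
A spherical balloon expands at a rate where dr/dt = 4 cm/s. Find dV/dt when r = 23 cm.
8464π cm³/s

V = (4/3)πr³
dV/dt = dV/dr · dr/dt = 4πr² · 4
At r = 23: dV/dt = 8464π cm³/s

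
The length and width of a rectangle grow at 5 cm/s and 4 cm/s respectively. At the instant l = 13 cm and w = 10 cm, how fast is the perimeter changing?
18 cm/s

P = 2(l + w)
dP/dt = 2(dl/dt + dw/dt) = 2(5 + 4) = 18 cm/s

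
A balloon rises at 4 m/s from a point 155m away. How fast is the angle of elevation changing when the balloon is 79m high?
0.020485 rad/s

tan(θ) = y/155
sec²(θ) · dθ/dt = (1/155) · dy/dt
dθ/dt = cos²(θ)/155 · 4 = 155/(155² + 79²) · 4
dθ/dt = 0.020485 rad/s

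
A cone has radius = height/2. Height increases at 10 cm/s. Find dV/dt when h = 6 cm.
90π cm³/s

V = (1/3)π(h/2)²h = πh³/12
dV/dt = πh²/4 · 10
At h = 6: dV/dt = 90π cm³/s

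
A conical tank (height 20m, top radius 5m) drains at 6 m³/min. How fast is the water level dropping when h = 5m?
96/(25π) ≈ 1.222 m/min

r/h = 5/20, so r = (1/4)h
V = (1/3)πr²h = (1/3)π((1/4)h)²h = (1/48)πh³
dV/dh = (1/16)πh²
dh/dt = (dV/dt)/(dV/dh) = -6/((1/16)π·5²) = -96/(25π) m/min
The level is dropping at 96/(25π) ≈ 1.222 m/min.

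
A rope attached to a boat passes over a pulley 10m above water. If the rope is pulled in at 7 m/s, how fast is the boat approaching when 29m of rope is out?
203√741/741 ≈ 7.457 m/s

rope² = x² + 10²
x = √(29² - 10²) = √741
dx/dt = (rope/x) · d(rope)/dt = (29/√741) · (-7) = -203√741/741 m/s
The boat approaches at 203√741/741 ≈ 7.457 m/s.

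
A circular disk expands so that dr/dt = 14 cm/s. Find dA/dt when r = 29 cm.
812π cm²/s

A = πr²
dA/dt = 2πr · dr/dt = 2π(29)(14) = 812π cm²/s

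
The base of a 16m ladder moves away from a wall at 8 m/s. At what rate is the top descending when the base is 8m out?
8√3/3 ≈ 4.619 m/s

x² + y² = 16²
2x·dx/dt + 2y·dy/dt = 0
dy/dt = -x/y · dx/dt = -8/(8√3) · 8 = -8√3/3 m/s
The top is descending at 8√3/3 ≈ 4.619 m/s.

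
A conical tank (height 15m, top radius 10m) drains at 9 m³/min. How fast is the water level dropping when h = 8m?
81/(256π) ≈ 0.1007 m/min

r/h = 10/15, so r = (2/3)h
V = (1/3)πr²h = (1/3)π((2/3)h)²h = (4/27)πh³
dV/dh = (4/9)πh²
dh/dt = (dV/dt)/(dV/dh) = -9/((4/9)π·8²) = -81/(256π) m/min
The level is dropping at 81/(256π) ≈ 0.1007 m/min.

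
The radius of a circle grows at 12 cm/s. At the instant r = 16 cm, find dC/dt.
24π cm/s

C = 2πr
dC/dt = 2π · dr/dt = 2π · 12 = 24π cm/s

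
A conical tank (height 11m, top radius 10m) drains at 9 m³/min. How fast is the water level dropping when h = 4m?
1089/(1600π) ≈ 0.2166 m/min

r/h = 10/11, so r = (10/11)h
V = (1/3)πr²h = (1/3)π((10/11)h)²h = (100/363)πh³
dV/dh = (100/121)πh²
dh/dt = (dV/dt)/(dV/dh) = -9/((100/121)π·4²) = -1089/(1600π) m/min
The level is dropping at 1089/(1600π) ≈ 0.2166 m/min.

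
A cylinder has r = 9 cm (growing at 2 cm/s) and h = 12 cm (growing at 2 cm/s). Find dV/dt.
594π cm³/s

V = πr²h
dV/dt = 2πrh·dr/dt + πr²·dh/dt
= 2π(9)(12)(2) + π(9)²(2)
= 594π cm³/s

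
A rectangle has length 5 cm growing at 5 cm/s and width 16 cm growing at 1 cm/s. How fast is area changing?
85 cm²/s

A = lw
dA/dt = w·dl/dt + l·dw/dt = 16·5 + 5·1 = 85 cm²/s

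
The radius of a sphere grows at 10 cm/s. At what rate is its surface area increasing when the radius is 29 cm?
2320π cm²/s

S = 4πr²
dS/dt = dS/dr · dr/dt = 8πr · 10
At r = 29: dS/dt = 2320π cm²/s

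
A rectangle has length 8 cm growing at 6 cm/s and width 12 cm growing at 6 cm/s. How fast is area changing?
120 cm²/s

A = lw
dA/dt = w·dl/dt + l·dw/dt = 12·6 + 8·6 = 120 cm²/s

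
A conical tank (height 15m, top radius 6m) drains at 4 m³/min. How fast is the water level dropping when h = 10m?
1/(4π) ≈ 0.07958 m/min

r/h = 6/15, so r = (2/5)h
V = (1/3)πr²h = (1/3)π((2/5)h)²h = (4/75)πh³
dV/dh = (4/25)πh²
dh/dt = (dV/dt)/(dV/dh) = -4/((4/25)π·10²) = -1/(4π) m/min
The level is dropping at 1/(4π) ≈ 0.07958 m/min.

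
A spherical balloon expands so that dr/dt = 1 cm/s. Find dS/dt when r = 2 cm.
16π cm²/s

S = 4πr²
dS/dt = dS/dr · dr/dt = 8πr · 1
At r = 2: dS/dt = 16π cm²/s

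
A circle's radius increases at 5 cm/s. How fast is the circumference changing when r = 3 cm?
10π cm/s

C = 2πr
dC/dt = 2π · dr/dt = 2π · 5 = 10π cm/s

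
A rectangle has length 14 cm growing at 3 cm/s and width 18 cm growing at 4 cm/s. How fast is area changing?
110 cm²/s

A = lw
dA/dt = w·dl/dt + l·dw/dt = 18·3 + 14·4 = 110 cm²/s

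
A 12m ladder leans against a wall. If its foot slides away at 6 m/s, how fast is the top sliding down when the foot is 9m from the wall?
18√7/7 ≈ 6.803 m/s

x² + y² = 12²
2x·dx/dt + 2y·dy/dt = 0
dy/dt = -x/y · dx/dt = -9/(3√7) · 6 = -18√7/7 m/s
The top is descending at 18√7/7 ≈ 6.803 m/s.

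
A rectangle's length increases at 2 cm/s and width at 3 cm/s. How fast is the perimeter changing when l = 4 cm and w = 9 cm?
10 cm/s

P = 2(l + w)
dP/dt = 2(dl/dt + dw/dt) = 2(2 + 3) = 10 cm/s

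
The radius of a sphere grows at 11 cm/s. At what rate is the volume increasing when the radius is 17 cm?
12716π cm³/s

V = (4/3)πr³
dV/dt = dV/dr · dr/dt = 4πr² · 11
At r = 17: dV/dt = 12716π cm³/s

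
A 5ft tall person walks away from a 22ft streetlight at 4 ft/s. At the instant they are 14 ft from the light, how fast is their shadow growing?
20/17 ft/s

By similar triangles: 22/(x+s) = 5/s
Solving: s = 5x/17
ds/dt = 5/17 · dx/dt = 5/17 · 4 = 20/17 ft/s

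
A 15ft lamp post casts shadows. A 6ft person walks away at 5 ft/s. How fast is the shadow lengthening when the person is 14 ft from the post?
10/3 ft/s

By similar triangles: 15/(x+s) = 6/s
Solving: s = 6x/9
ds/dt = 6/9 · dx/dt = 2/3 · 5 = 10/3 ft/s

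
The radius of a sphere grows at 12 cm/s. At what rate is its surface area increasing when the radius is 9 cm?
864π cm²/s

S = 4πr²
dS/dt = dS/dr · dr/dt = 8πr · 12
At r = 9: dS/dt = 864π cm²/s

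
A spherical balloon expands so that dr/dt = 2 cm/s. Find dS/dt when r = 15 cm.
240π cm²/s

S = 4πr²
dS/dt = dS/dr · dr/dt = 8πr · 2
At r = 15: dS/dt = 240π cm²/s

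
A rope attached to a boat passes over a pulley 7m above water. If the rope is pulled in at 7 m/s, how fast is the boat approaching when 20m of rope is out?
140√39/117 ≈ 7.473 m/s

rope² = x² + 7²
x = √(20² - 7²) = 3√39
dx/dt = (rope/x) · d(rope)/dt = (20/(3√39)) · (-7) = -140√39/117 m/s
The boat approaches at 140√39/117 ≈ 7.473 m/s.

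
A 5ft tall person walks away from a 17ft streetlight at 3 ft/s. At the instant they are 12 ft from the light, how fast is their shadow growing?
5/4 ft/s

By similar triangles: 17/(x+s) = 5/s
Solving: s = 5x/12
ds/dt = 5/12 · dx/dt = 5/12 · 3 = 5/4 ft/s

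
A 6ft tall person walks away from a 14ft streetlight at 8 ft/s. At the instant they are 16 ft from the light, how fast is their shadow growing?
6 ft/s

By similar triangles: 14/(x+s) = 6/s
Solving: s = 6x/8
ds/dt = 6/8 · dx/dt = 3/4 · 8 = 6 ft/s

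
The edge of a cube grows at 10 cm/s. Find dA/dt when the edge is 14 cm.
1680 cm²/s

A = 6s²
dA/dt = 12s · ds/dt = 12·14·10 = 1680 cm²/s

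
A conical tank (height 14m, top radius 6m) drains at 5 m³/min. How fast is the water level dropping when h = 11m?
245/(1089π) ≈ 0.07161 m/min

r/h = 6/14, so r = (3/7)h
V = (1/3)πr²h = (1/3)π((3/7)h)²h = (3/49)πh³
dV/dh = (9/49)πh²
dh/dt = (dV/dt)/(dV/dh) = -5/((9/49)π·11²) = -245/(1089π) m/min
The level is dropping at 245/(1089π) ≈ 0.07161 m/min.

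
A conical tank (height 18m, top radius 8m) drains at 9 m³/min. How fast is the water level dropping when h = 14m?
729/(3136π) ≈ 0.07399 m/min

r/h = 8/18, so r = (4/9)h
V = (1/3)πr²h = (1/3)π((4/9)h)²h = (16/243)πh³
dV/dh = (16/81)πh²
dh/dt = (dV/dt)/(dV/dh) = -9/((16/81)π·14²) = -729/(3136π) m/min
The level is dropping at 729/(3136π) ≈ 0.07399 m/min.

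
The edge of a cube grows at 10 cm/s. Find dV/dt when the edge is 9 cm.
2430 cm³/s

V = s³
dV/dt = 3s² · ds/dt = 3·9²·10 = 2430 cm³/s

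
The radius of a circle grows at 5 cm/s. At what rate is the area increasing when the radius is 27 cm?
270π cm²/s

A = πr²
dA/dt = 2πr · dr/dt = 2π(27)(5) = 270π cm²/s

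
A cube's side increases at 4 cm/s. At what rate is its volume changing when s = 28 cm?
9408 cm³/s

V = s³
dV/dt = 3s² · ds/dt = 3·28²·4 = 9408 cm³/s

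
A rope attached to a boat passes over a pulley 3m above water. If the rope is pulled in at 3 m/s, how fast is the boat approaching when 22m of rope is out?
66√19/95 ≈ 3.028 m/s

rope² = x² + 3²
x = √(22² - 3²) = 5√19
dx/dt = (rope/x) · d(rope)/dt = (22/(5√19)) · (-3) = -66√19/95 m/s
The boat approaches at 66√19/95 ≈ 3.028 m/s.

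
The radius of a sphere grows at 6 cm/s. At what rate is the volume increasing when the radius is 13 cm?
4056π cm³/s

V = (4/3)πr³
dV/dt = dV/dr · dr/dt = 4πr² · 6
At r = 13: dV/dt = 4056π cm³/s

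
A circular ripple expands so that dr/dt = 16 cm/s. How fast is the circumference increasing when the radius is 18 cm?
32π cm/s

C = 2πr
dC/dt = 2π · dr/dt = 2π · 16 = 32π cm/s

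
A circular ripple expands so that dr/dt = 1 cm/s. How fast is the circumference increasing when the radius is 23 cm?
2π cm/s

C = 2πr
dC/dt = 2π · dr/dt = 2π · 1 = 2π cm/s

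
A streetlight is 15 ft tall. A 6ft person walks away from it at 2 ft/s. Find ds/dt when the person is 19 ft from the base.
4/3 ft/s

By similar triangles: 15/(x+s) = 6/s
Solving: s = 6x/9
ds/dt = 6/9 · dx/dt = 2/3 · 2 = 4/3 ft/s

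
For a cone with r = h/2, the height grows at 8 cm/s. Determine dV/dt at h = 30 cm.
1800π cm³/s

V = (1/3)π(h/2)²h = πh³/12
dV/dt = πh²/4 · 8
At h = 30: dV/dt = 1800π cm³/s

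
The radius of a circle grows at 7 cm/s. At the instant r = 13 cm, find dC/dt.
14π cm/s

C = 2πr
dC/dt = 2π · dr/dt = 2π · 7 = 14π cm/s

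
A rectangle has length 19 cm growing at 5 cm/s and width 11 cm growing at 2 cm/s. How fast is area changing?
93 cm²/s

A = lw
dA/dt = w·dl/dt + l·dw/dt = 11·5 + 19·2 = 93 cm²/s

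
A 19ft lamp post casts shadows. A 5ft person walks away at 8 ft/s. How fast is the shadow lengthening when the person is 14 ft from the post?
20/7 ft/s

By similar triangles: 19/(x+s) = 5/s
Solving: s = 5x/14
ds/dt = 5/14 · dx/dt = 5/14 · 8 = 20/7 ft/s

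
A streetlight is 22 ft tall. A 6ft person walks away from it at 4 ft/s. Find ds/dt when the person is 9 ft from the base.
3/2 ft/s

By similar triangles: 22/(x+s) = 6/s
Solving: s = 6x/16
ds/dt = 6/16 · dx/dt = 3/8 · 4 = 3/2 ft/s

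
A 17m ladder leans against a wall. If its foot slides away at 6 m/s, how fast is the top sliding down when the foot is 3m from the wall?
9√70/70 ≈ 1.076 m/s

x² + y² = 17²
2x·dx/dt + 2y·dy/dt = 0
dy/dt = -x/y · dx/dt = -3/(2√70) · 6 = -9√70/70 m/s
The top is descending at 9√70/70 ≈ 1.076 m/s.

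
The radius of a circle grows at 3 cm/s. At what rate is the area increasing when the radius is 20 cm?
120π cm²/s

A = πr²
dA/dt = 2πr · dr/dt = 2π(20)(3) = 120π cm²/s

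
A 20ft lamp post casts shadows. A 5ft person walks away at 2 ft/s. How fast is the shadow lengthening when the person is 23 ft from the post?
2/3 ft/s

By similar triangles: 20/(x+s) = 5/s
Solving: s = 5x/15
ds/dt = 5/15 · dx/dt = 1/3 · 2 = 2/3 ft/s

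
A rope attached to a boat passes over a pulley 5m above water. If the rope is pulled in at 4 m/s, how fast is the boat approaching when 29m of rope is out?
29√51/51 ≈ 4.061 m/s

rope² = x² + 5²
x = √(29² - 5²) = 4√51
dx/dt = (rope/x) · d(rope)/dt = (29/(4√51)) · (-4) = -29√51/51 m/s
The boat approaches at 29√51/51 ≈ 4.061 m/s.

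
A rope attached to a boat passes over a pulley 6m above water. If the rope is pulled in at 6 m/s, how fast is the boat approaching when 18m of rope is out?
9√2/2 ≈ 6.364 m/s

rope² = x² + 6²
x = √(18² - 6²) = 12√2
dx/dt = (rope/x) · d(rope)/dt = (18/(12√2)) · (-6) = -9√2/2 m/s
The boat approaches at 9√2/2 ≈ 6.364 m/s.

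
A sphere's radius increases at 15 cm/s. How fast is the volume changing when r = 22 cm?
29040π cm³/s

V = (4/3)πr³
dV/dt = dV/dr · dr/dt = 4πr² · 15
At r = 22: dV/dt = 29040π cm³/s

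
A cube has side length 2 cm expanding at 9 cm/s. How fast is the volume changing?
108 cm³/s

V = s³
dV/dt = 3s² · ds/dt = 3·2²·9 = 108 cm³/s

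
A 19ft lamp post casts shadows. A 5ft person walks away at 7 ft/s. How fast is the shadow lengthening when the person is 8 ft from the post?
5/2 ft/s

By similar triangles: 19/(x+s) = 5/s
Solving: s = 5x/14
ds/dt = 5/14 · dx/dt = 5/14 · 7 = 5/2 ft/s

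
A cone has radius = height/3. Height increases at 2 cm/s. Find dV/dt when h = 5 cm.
50π/9 cm³/s

V = (1/3)π(h/3)²h = πh³/27
dV/dt = πh²/9 · 2
At h = 5: dV/dt = 50π/9 cm³/s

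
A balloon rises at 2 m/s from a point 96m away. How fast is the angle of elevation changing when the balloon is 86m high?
0.011558 rad/s

tan(θ) = y/96
sec²(θ) · dθ/dt = (1/96) · dy/dt
dθ/dt = cos²(θ)/96 · 2 = 96/(96² + 86²) · 2
dθ/dt = 0.011558 rad/s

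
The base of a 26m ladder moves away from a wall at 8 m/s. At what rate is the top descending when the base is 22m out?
22√3/3 ≈ 12.7 m/s

x² + y² = 26²
2x·dx/dt + 2y·dy/dt = 0
dy/dt = -x/y · dx/dt = -22/(8√3) · 8 = -22√3/3 m/s
The top is descending at 22√3/3 ≈ 12.7 m/s.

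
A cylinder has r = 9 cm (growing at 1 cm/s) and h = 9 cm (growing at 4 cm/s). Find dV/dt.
486π cm³/s

V = πr²h
dV/dt = 2πrh·dr/dt + πr²·dh/dt
= 2π(9)(9)(1) + π(9)²(4)
= 486π cm³/s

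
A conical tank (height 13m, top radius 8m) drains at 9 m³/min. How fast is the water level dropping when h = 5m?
1521/(1600π) ≈ 0.3026 m/min

r/h = 8/13, so r = (8/13)h
V = (1/3)πr²h = (1/3)π((8/13)h)²h = (64/507)πh³
dV/dh = (64/169)πh²
dh/dt = (dV/dt)/(dV/dh) = -9/((64/169)π·5²) = -1521/(1600π) m/min
The level is dropping at 1521/(1600π) ≈ 0.3026 m/min.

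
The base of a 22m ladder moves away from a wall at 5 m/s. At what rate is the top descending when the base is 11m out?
5√3/3 ≈ 2.887 m/s

x² + y² = 22²
2x·dx/dt + 2y·dy/dt = 0
dy/dt = -x/y · dx/dt = -11/(11√3) · 5 = -5√3/3 m/s
The top is descending at 5√3/3 ≈ 2.887 m/s.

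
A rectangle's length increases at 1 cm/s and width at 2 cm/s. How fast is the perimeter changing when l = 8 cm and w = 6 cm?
6 cm/s

P = 2(l + w)
dP/dt = 2(dl/dt + dw/dt) = 2(1 + 2) = 6 cm/s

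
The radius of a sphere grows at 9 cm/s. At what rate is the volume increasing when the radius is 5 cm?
900π cm³/s

V = (4/3)πr³
dV/dt = dV/dr · dr/dt = 4πr² · 9
At r = 5: dV/dt = 900π cm³/s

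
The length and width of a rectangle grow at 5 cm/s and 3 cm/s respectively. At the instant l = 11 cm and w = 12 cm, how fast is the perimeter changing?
16 cm/s

P = 2(l + w)
dP/dt = 2(dl/dt + dw/dt) = 2(5 + 3) = 16 cm/s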